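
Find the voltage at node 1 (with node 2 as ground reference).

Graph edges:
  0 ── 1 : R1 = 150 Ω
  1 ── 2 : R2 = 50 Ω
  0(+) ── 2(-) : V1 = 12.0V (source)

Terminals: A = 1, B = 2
Nodal analysis, taking node 2 as the 0 V reference.
Source V1 fixes V_0 = 12 V.
KCL at each unknown node (sum of currents leaving = 0; resistances in Ω):
  Node 1: (V_1 - 12)/150 + (V_1 - 0)/50 = 0
Collecting terms: 0.02667 × V_1 = 0.08  =>  V_1 = 3 V
The requested potential is V_1 = 3 V.

Final answer: V_1 = 3 V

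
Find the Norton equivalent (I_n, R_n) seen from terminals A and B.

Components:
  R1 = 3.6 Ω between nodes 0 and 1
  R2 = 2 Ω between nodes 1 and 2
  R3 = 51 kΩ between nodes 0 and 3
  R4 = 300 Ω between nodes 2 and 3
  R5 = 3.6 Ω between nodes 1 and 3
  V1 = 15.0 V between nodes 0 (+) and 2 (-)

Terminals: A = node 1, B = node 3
Find the Thévenin equivalent first; then I_n = V_th/R_th and R_n = R_th.
Step 1 — V_th is the open-circuit voltage V_A - V_B (nothing connected across the terminals).
Nodal analysis, taking node 2 as the 0 V reference.
Source V1 fixes V_0 = 15 V.
KCL at each unknown node (sum of currents leaving = 0; resistances in Ω):
  Node 1: (V_1 - 15)/3.6 + (V_1 - 0)/2 + (V_1 - V_3)/3.6 = 0
  Node 3: (V_3 - 15)/51000 + (V_3 - 0)/300 + (V_3 - V_1)/3.6 = 0
Collecting terms (coefficients in siemens):
  1.056·V_1 - 0.2778·V_3 = 4.167
  0.2811·V_3 - 0.2778·V_1 = 0.0002941
Determinant D = (1.056)(0.2811) - (-0.2778)(-0.2778) = 0.2196
V_1 = [(4.167)(0.2811) - (-0.2778)(0.0002941)]/D = 5.335 V
V_3 = [(1.056)(0.0002941) - (4.167)(-0.2778)]/D = 5.272 V
V_th = V_1 - V_3 = 5.335 - 5.272 = 0.06258 V
Step 2 — R_th: zero the source — replace V1 by a short circuit (node 2 merges into node 0) — and find the resistance seen between A (node 1) and B (node 3).
Reduce the network between node 1 (A) and node 3 (B) by series/parallel combination:
  Rp1 = R1 ‖ R2 (parallel, both between nodes 0 and 1) = 1/(1/3.6 + 1/2) = 1.286 Ω
  Rp2 = R3 ‖ R4 (parallel, both between nodes 0 and 3) = 1/(1/51000 + 1/300) = 298.2 Ω
  Rs1 = Rp1 + Rp2 (series, joined only at node 0) = 1.286 + 298.2 = 299.5 Ω
  Rp3 = R5 ‖ Rs1 (parallel, both between nodes 1 and 3) = 1/(1/3.6 + 1/299.5) = 3.557 Ω
R_th = 3.557 Ω
I_n = V_th/R_th = 0.06258/3.557 = 0.01759 A, and R_n = R_th = 3.557 Ω

Final answer: I_n = 0.01759 A, R_n = 3.557 Ω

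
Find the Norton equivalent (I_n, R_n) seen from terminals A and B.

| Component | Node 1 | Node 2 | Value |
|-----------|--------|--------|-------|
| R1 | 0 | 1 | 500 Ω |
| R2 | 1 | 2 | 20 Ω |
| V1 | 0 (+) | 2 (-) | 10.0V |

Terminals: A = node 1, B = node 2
Find the Thévenin equivalent first; then I_n = V_th/R_th and R_n = R_th.
Step 1 — V_th is the open-circuit voltage V_A - V_B (nothing connected across the terminals).
Nodal analysis, taking node 2 as the 0 V reference.
Source V1 fixes V_0 = 10 V.
KCL at each unknown node (sum of currents leaving = 0; resistances in Ω):
  Node 1: (V_1 - 10)/500 + (V_1 - 0)/20 = 0
Collecting terms: 0.052 × V_1 = 0.02  =>  V_1 = 0.3846 V
V_th = V_1 - V_2 = 0.3846 - 0 = 0.3846 V
Step 2 — R_th: zero the source — replace V1 by a short circuit (node 2 merges into node 0) — and find the resistance seen between A (node 1) and B (node 0).
Reduce the network between node 1 (A) and node 0 (B) by series/parallel combination:
  Rp1 = R1 ‖ R2 (parallel, both between nodes 0 and 1) = 1/(1/500 + 1/20) = 19.23 Ω
R_th = 19.23 Ω
I_n = V_th/R_th = 0.3846/19.23 = 0.02 A, and R_n = R_th = 19.23 Ω

Final answer: I_n = 0.02 A, R_n = 19.23 Ω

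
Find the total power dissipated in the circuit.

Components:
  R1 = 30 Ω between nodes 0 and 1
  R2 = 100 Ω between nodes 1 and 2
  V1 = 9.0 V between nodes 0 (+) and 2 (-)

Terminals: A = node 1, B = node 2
Nodal analysis, taking node 2 as the 0 V reference.
Source V1 fixes V_0 = 9 V.
KCL at each unknown node (sum of currents leaving = 0; resistances in Ω):
  Node 1: (V_1 - 9)/30 + (V_1 - 0)/100 = 0
Collecting terms: 0.04333 × V_1 = 0.3  =>  V_1 = 6.923 V
Power in each resistor, P = (ΔV)²/R:
  P_R1 = (9 - 6.923)²/30 = 0.1438 W
  P_R2 = (6.923 - 0)²/100 = 0.4793 W
P_total = P_R1 + P_R2 = 0.6231 W

Final answer: 0.6231 W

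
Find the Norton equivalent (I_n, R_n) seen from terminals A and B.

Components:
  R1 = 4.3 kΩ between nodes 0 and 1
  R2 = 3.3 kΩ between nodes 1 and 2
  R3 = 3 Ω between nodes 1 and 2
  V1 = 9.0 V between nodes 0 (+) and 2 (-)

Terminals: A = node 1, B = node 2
Find the Thévenin equivalent first; then I_n = V_th/R_th and R_n = R_th.
Step 1 — V_th is the open-circuit voltage V_A - V_B (nothing connected across the terminals).
Nodal analysis, taking node 2 as the 0 V reference.
Source V1 fixes V_0 = 9 V.
KCL at each unknown node (sum of currents leaving = 0; resistances in Ω):
  Node 1: (V_1 - 9)/4300 + (V_1 - 0)/3300 + (V_1 - 0)/3 = 0
Collecting terms: 0.3339 × V_1 = 0.002093  =>  V_1 = 0.006269 V
V_th = V_1 - V_2 = 0.006269 - 0 = 0.006269 V
Step 2 — R_th: zero the source — replace V1 by a short circuit (node 2 merges into node 0) — and find the resistance seen between A (node 1) and B (node 0).
Reduce the network between node 1 (A) and node 0 (B) by series/parallel combination:
  Rp1 = R1 ‖ R2 ‖ R3 (parallel, all between nodes 0 and 1) = 1/(1/4300 + 1/3300 + 1/3) = 2.995 Ω
R_th = 2.995 Ω
I_n = V_th/R_th = 0.006269/2.995 = 0.002093 A, and R_n = R_th = 2.995 Ω

Final answer: I_n = 0.002093 A, R_n = 2.995 Ω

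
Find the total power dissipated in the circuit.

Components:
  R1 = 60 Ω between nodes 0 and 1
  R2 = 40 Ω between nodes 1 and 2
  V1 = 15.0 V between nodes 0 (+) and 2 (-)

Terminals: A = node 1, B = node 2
Nodal analysis, taking node 2 as the 0 V reference.
Source V1 fixes V_0 = 15 V.
KCL at each unknown node (sum of currents leaving = 0; resistances in Ω):
  Node 1: (V_1 - 15)/60 + (V_1 - 0)/40 = 0
Collecting terms: 0.04167 × V_1 = 0.25  =>  V_1 = 6 V
Power in each resistor, P = (ΔV)²/R:
  P_R1 = (15 - 6)²/60 = 1.35 W
  P_R2 = (6 - 0)²/40 = 0.9 W
P_total = P_R1 + P_R2 = 2.25 W

Final answer: 2.25 W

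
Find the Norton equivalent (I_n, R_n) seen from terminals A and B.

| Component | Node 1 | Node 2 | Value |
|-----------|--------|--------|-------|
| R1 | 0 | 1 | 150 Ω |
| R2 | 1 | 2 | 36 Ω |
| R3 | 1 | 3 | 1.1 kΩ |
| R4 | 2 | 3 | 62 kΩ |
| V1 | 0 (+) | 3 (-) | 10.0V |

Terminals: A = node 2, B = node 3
Find the Thévenin equivalent first; then I_n = V_th/R_th and R_n = R_th.
Step 1 — V_th is the open-circuit voltage V_A - V_B (nothing connected across the terminals).
Nodal analysis, taking node 3 as the 0 V reference.
Source V1 fixes V_0 = 10 V.
KCL at each unknown node (sum of currents leaving = 0; resistances in Ω):
  Node 1: (V_1 - 10)/150 + (V_1 - V_2)/36 + (V_1 - 0)/1100 = 0
  Node 2: (V_2 - V_1)/36 + (V_2 - 0)/62000 = 0
Collecting terms (coefficients in siemens):
  0.03535·V_1 - 0.02778·V_2 = 0.06667
  0.02779·V_2 - 0.02778·V_1 = 0
Determinant D = (0.03535)(0.02779) - (-0.02778)(-0.02778) = 0.000211
V_1 = [(0.06667)(0.02779) - (-0.02778)(0)]/D = 8.781 V
V_2 = [(0.03535)(0) - (0.06667)(-0.02778)]/D = 8.776 V
V_th = V_2 - V_3 = 8.776 - 0 = 8.776 V
Step 2 — R_th: zero the source — replace V1 by a short circuit (node 3 merges into node 0) — and find the resistance seen between A (node 2) and B (node 0).
Reduce the network between node 2 (A) and node 0 (B) by series/parallel combination:
  Rp1 = R1 ‖ R3 (parallel, both between nodes 0 and 1) = 1/(1/150 + 1/1100) = 132 Ω
  Rs1 = R2 + Rp1 (series, joined only at node 1) = 36 + 132 = 168 Ω
  Rp2 = R4 ‖ Rs1 (parallel, both between nodes 0 and 2) = 1/(1/62000 + 1/168) = 167.5 Ω
R_th = 167.5 Ω
I_n = V_th/R_th = 8.776/167.5 = 0.05238 A, and R_n = R_th = 167.5 Ω

Final answer: I_n = 0.05238 A, R_n = 167.5 Ω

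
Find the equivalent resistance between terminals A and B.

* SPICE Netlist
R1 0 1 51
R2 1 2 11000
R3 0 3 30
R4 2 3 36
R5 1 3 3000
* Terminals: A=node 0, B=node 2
The network is not a plain series/parallel combination. Inject a 1 A test current into terminal A (node 0) and return it from terminal B (node 2); then R_eq = V_A / (1 A).
Nodal analysis, taking node 2 as the 0 V reference.
Current source I_test pushes 1 A into node 0 and draws it out of node 2.
KCL at each unknown node (sum of currents leaving = 0; resistances in Ω):
  Node 0: (V_0 - V_1)/51 + (V_0 - V_3)/30 - 1 = 0
  Node 1: (V_1 - V_0)/51 + (V_1 - 0)/11000 + (V_1 - V_3)/3000 = 0
  Node 3: (V_3 - V_0)/30 + (V_3 - V_1)/3000 + (V_3 - 0)/36 = 0
Collecting terms (coefficients in siemens):
  0.05294·V_0 - 0.01961·V_1 - 0.03333·V_3 = 1
  0.02003·V_1 - 0.01961·V_0 - 0.0003333·V_3 = 0
  0.06144·V_3 - 0.03333·V_0 - 0.0003333·V_1 = 0
Solving these 3 simultaneous equations (Gaussian elimination) gives:
  V_0 = 65.33 V, V_1 = 64.54 V, V_3 = 35.79 V
R_eq = V_0 / 1 A = 65.33 Ω

Final answer: 65.33 Ω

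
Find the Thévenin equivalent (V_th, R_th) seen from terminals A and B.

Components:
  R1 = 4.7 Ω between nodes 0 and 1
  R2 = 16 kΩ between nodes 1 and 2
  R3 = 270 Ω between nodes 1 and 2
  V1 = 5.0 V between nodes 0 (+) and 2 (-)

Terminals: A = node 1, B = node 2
Step 1 — V_th is the open-circuit voltage V_A - V_B (nothing connected across the terminals).
Nodal analysis, taking node 2 as the 0 V reference.
Source V1 fixes V_0 = 5 V.
KCL at each unknown node (sum of currents leaving = 0; resistances in Ω):
  Node 1: (V_1 - 5)/4.7 + (V_1 - 0)/16000 + (V_1 - 0)/270 = 0
Collecting terms: 0.2165 × V_1 = 1.064  =>  V_1 = 4.913 V
V_th = V_1 - V_2 = 4.913 - 0 = 4.913 V
Step 2 — R_th: zero the source — replace V1 by a short circuit (node 2 merges into node 0) — and find the resistance seen between A (node 1) and B (node 0).
Reduce the network between node 1 (A) and node 0 (B) by series/parallel combination:
  Rp1 = R1 ‖ R2 ‖ R3 (parallel, all between nodes 0 and 1) = 1/(1/4.7 + 1/16000 + 1/270) = 4.618 Ω
R_th = 4.618 Ω

Final answer: V_th = 4.913 V, R_th = 4.618 Ω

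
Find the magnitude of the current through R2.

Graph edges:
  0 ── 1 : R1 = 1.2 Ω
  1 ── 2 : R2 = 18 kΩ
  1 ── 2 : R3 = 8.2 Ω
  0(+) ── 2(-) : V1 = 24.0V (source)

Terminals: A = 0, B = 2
Nodal analysis, taking node 2 as the 0 V reference.
Source V1 fixes V_0 = 24 V.
KCL at each unknown node (sum of currents leaving = 0; resistances in Ω):
  Node 1: (V_1 - 24)/1.2 + (V_1 - 0)/18000 + (V_1 - 0)/8.2 = 0
Collecting terms: 0.9553 × V_1 = 20  =>  V_1 = 20.93 V
I_R2 = (V_1 - V_2)/R2 = (20.93 - 0)/18000 = 0.001163 A
|I_R2| = 0.001163 A

Final answer: |I_R2| = 0.001163 A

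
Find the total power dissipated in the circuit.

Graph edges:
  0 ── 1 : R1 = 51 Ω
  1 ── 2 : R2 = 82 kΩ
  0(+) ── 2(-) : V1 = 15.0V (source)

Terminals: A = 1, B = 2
Nodal analysis, taking node 2 as the 0 V reference.
Source V1 fixes V_0 = 15 V.
KCL at each unknown node (sum of currents leaving = 0; resistances in Ω):
  Node 1: (V_1 - 15)/51 + (V_1 - 0)/82000 = 0
Collecting terms: 0.01962 × V_1 = 0.2941  =>  V_1 = 14.99 V
Power in each resistor, P = (ΔV)²/R:
  P_R1 = (15 - 14.99)²/51 = 0.000001704 W
  P_R2 = (14.99 - 0)²/82000 = 0.00274 W
P_total = P_R1 + P_R2 = 0.002742 W

Final answer: 0.002742 W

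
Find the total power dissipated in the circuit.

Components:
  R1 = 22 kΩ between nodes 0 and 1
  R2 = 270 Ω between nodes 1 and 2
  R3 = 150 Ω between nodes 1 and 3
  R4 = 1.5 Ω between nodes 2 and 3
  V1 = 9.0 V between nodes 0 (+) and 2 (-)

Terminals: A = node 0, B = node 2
Nodal analysis, taking node 2 as the 0 V reference.
Source V1 fixes V_0 = 9 V.
KCL at each unknown node (sum of currents leaving = 0; resistances in Ω):
  Node 1: (V_1 - 9)/22000 + (V_1 - 0)/270 + (V_1 - V_3)/150 = 0
  Node 3: (V_3 - V_1)/150 + (V_3 - 0)/1.5 = 0
Collecting terms (coefficients in siemens):
  0.01042·V_1 - 0.006667·V_3 = 0.0004091
  0.6733·V_3 - 0.006667·V_1 = 0
Determinant D = (0.01042)(0.6733) - (-0.006667)(-0.006667) = 0.006969
V_1 = [(0.0004091)(0.6733) - (-0.006667)(0)]/D = 0.03953 V
V_3 = [(0.01042)(0) - (0.0004091)(-0.006667)]/D = 0.0003914 V
Power in each resistor, P = (ΔV)²/R:
  P_R1 = (9 - 0.03953)²/22000 = 0.00365 W
  P_R2 = (0.03953 - 0)²/270 = 0.000005786 W
  P_R3 = (0.03953 - 0.0003914)²/150 = 0.00001021 W
  P_R4 = (0 - 0.0003914)²/1.5 = 0.0000001021 W
P_total = P_R1 + P_R2 + P_R3 + P_R4 = 0.003666 W

Final answer: 0.003666 W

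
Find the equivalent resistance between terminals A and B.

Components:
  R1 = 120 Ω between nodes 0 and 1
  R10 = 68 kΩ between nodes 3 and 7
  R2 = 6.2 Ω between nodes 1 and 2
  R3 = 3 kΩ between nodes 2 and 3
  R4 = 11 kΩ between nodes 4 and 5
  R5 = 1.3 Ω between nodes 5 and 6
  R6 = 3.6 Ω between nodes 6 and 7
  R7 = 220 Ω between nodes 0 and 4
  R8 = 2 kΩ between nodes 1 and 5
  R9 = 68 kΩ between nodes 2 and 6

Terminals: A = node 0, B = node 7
The network is not a plain series/parallel combination. Inject a 1 A test current into terminal A (node 0) and return it from terminal B (node 7); then R_eq = V_A / (1 A).
Nodal analysis, taking node 7 as the 0 V reference.
Current source I_test pushes 1 A into node 0 and draws it out of node 7.
KCL at each unknown node (sum of currents leaving = 0; resistances in Ω):
  Node 0: (V_0 - V_1)/120 + (V_0 - V_4)/220 - 1 = 0
  Node 1: (V_1 - V_0)/120 + (V_1 - V_2)/6.2 + (V_1 - V_5)/2000 = 0
  Node 2: (V_2 - V_1)/6.2 + (V_2 - V_3)/3000 + (V_2 - V_6)/68000 = 0
  Node 3: (V_3 - V_2)/3000 + (V_3 - 0)/68000 = 0
  Node 4: (V_4 - V_0)/220 + (V_4 - V_5)/11000 = 0
  Node 5: (V_5 - V_1)/2000 + (V_5 - V_4)/11000 + (V_5 - V_6)/1.3 = 0
  Node 6: (V_6 - V_2)/68000 + (V_6 - V_5)/1.3 + (V_6 - 0)/3.6 = 0
Collecting terms (coefficients in siemens):
  0.01288·V_0 - 0.008333·V_1 - 0.004545·V_4 = 1
  0.1701·V_1 - 0.008333·V_0 - 0.1613·V_2 - 0.0005·V_5 = 0
  0.1616·V_2 - 0.1613·V_1 - 0.0003333·V_3 - 0.00001471·V_6 = 0
  0.000348·V_3 - 0.0003333·V_2 = 0
  0.004636·V_4 - 0.004545·V_0 - 0.00009091·V_5 = 0
  0.7698·V_5 - 0.0005·V_1 - 0.00009091·V_4 - 0.7692·V_6 = 0
  1.047·V_6 - 0.00001471·V_2 - 0.7692·V_5 = 0
Solving these 7 simultaneous equations (Gaussian elimination) gives:
  V_0 = 1710 V, V_1 = 1608 V, V_2 = 1608 V, V_3 = 1540 V
  V_4 = 1677 V, V_5 = 4.758 V, V_6 = 3.518 V
R_eq = V_0 / 1 A = 1710 Ω = 1.71 kΩ

Final answer: 1.71 kΩ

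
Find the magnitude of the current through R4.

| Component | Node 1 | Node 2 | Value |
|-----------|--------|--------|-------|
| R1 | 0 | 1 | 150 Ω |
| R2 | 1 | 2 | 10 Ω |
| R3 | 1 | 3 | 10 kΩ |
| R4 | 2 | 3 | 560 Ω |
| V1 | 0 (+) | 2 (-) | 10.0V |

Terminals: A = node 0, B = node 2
Nodal analysis, taking node 2 as the 0 V reference.
Source V1 fixes V_0 = 10 V.
KCL at each unknown node (sum of currents leaving = 0; resistances in Ω):
  Node 1: (V_1 - 10)/150 + (V_1 - 0)/10 + (V_1 - V_3)/10000 = 0
  Node 3: (V_3 - V_1)/10000 + (V_3 - 0)/560 = 0
Collecting terms (coefficients in siemens):
  0.1068·V_1 - 0.0001·V_3 = 0.06667
  0.001886·V_3 - 0.0001·V_1 = 0
Determinant D = (0.1068)(0.001886) - (-0.0001)(-0.0001) = 0.0002013
V_1 = [(0.06667)(0.001886) - (-0.0001)(0)]/D = 0.6244 V
V_3 = [(0.1068)(0) - (0.06667)(-0.0001)]/D = 0.03311 V
I_R4 = (V_2 - V_3)/R4 = (0 - 0.03311)/560 = -0.00005913 A
|I_R4| = 0.00005913 A

Final answer: |I_R4| = 5.913e-05 A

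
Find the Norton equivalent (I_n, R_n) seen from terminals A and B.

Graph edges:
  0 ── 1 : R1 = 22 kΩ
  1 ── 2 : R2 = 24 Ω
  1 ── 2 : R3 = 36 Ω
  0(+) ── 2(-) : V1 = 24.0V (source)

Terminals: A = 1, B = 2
Find the Thévenin equivalent first; then I_n = V_th/R_th and R_n = R_th.
Step 1 — V_th is the open-circuit voltage V_A - V_B (nothing connected across the terminals).
Nodal analysis, taking node 2 as the 0 V reference.
Source V1 fixes V_0 = 24 V.
KCL at each unknown node (sum of currents leaving = 0; resistances in Ω):
  Node 1: (V_1 - 24)/22000 + (V_1 - 0)/24 + (V_1 - 0)/36 = 0
Collecting terms: 0.06949 × V_1 = 0.001091  =>  V_1 = 0.0157 V
V_th = V_1 - V_2 = 0.0157 - 0 = 0.0157 V
Step 2 — R_th: zero the source — replace V1 by a short circuit (node 2 merges into node 0) — and find the resistance seen between A (node 1) and B (node 0).
Reduce the network between node 1 (A) and node 0 (B) by series/parallel combination:
  Rp1 = R1 ‖ R2 ‖ R3 (parallel, all between nodes 0 and 1) = 1/(1/22000 + 1/24 + 1/36) = 14.39 Ω
R_th = 14.39 Ω
I_n = V_th/R_th = 0.0157/14.39 = 0.001091 A, and R_n = R_th = 14.39 Ω

Final answer: I_n = 0.001091 A, R_n = 14.39 Ω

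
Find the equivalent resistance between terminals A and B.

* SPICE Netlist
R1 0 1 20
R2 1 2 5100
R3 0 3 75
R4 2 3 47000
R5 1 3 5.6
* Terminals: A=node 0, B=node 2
The network is not a plain series/parallel combination. Inject a 1 A test current into terminal A (node 0) and return it from terminal B (node 2); then R_eq = V_A / (1 A).
Nodal analysis, taking node 2 as the 0 V reference.
Current source I_test pushes 1 A into node 0 and draws it out of node 2.
KCL at each unknown node (sum of currents leaving = 0; resistances in Ω):
  Node 0: (V_0 - V_1)/20 + (V_0 - V_3)/75 - 1 = 0
  Node 1: (V_1 - V_0)/20 + (V_1 - 0)/5100 + (V_1 - V_3)/5.6 = 0
  Node 3: (V_3 - V_0)/75 + (V_3 - V_1)/5.6 + (V_3 - 0)/47000 = 0
Collecting terms (coefficients in siemens):
  0.06333·V_0 - 0.05·V_1 - 0.01333·V_3 = 1
  0.2288·V_1 - 0.05·V_0 - 0.1786·V_3 = 0
  0.1919·V_3 - 0.01333·V_0 - 0.1786·V_1 = 0
Solving these 3 simultaneous equations (Gaussian elimination) gives:
  V_0 = 4617 V, V_1 = 4601 V, V_3 = 4601 V
R_eq = V_0 / 1 A = 4617 Ω = 4.617 kΩ

Final answer: 4.617 kΩ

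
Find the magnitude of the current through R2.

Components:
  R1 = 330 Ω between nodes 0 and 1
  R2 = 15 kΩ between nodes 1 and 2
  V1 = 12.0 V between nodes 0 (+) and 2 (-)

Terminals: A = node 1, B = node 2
Nodal analysis, taking node 2 as the 0 V reference.
Source V1 fixes V_0 = 12 V.
KCL at each unknown node (sum of currents leaving = 0; resistances in Ω):
  Node 1: (V_1 - 12)/330 + (V_1 - 0)/15000 = 0
Collecting terms: 0.003097 × V_1 = 0.03636  =>  V_1 = 11.74 V
I_R2 = (V_1 - V_2)/R2 = (11.74 - 0)/15000 = 0.0007828 A
|I_R2| = 0.0007828 A

Final answer: |I_R2| = 0.0007828 A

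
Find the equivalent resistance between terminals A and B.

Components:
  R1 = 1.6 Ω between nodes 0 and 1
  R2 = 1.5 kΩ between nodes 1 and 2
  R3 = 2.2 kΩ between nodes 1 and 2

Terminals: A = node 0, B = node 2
Reduce the network between node 0 (A) and node 2 (B) by series/parallel combination:
  Rp1 = R2 ‖ R3 (parallel, both between nodes 1 and 2) = 1/(1/1500 + 1/2200) = 891.9 Ω
  Rs1 = R1 + Rp1 (series, joined only at node 1) = 1.6 + 891.9 = 893.5 Ω
R_eq = 893.5 Ω

Final answer: 893.5 Ω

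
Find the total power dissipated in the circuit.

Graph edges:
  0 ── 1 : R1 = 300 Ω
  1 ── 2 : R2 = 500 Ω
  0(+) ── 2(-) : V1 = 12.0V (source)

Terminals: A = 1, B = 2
Nodal analysis, taking node 2 as the 0 V reference.
Source V1 fixes V_0 = 12 V.
KCL at each unknown node (sum of currents leaving = 0; resistances in Ω):
  Node 1: (V_1 - 12)/300 + (V_1 - 0)/500 = 0
Collecting terms: 0.005333 × V_1 = 0.04  =>  V_1 = 7.5 V
Power in each resistor, P = (ΔV)²/R:
  P_R1 = (12 - 7.5)²/300 = 0.0675 W
  P_R2 = (7.5 - 0)²/500 = 0.1125 W
P_total = P_R1 + P_R2 = 0.18 W

Final answer: 0.18 W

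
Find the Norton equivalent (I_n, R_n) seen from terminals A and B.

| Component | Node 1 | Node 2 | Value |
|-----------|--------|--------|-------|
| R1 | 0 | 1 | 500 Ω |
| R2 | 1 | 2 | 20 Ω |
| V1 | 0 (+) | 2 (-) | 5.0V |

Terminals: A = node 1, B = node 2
Find the Thévenin equivalent first; then I_n = V_th/R_th and R_n = R_th.
Step 1 — V_th is the open-circuit voltage V_A - V_B (nothing connected across the terminals).
Nodal analysis, taking node 2 as the 0 V reference.
Source V1 fixes V_0 = 5 V.
KCL at each unknown node (sum of currents leaving = 0; resistances in Ω):
  Node 1: (V_1 - 5)/500 + (V_1 - 0)/20 = 0
Collecting terms: 0.052 × V_1 = 0.01  =>  V_1 = 0.1923 V
V_th = V_1 - V_2 = 0.1923 - 0 = 0.1923 V
Step 2 — R_th: zero the source — replace V1 by a short circuit (node 2 merges into node 0) — and find the resistance seen between A (node 1) and B (node 0).
Reduce the network between node 1 (A) and node 0 (B) by series/parallel combination:
  Rp1 = R1 ‖ R2 (parallel, both between nodes 0 and 1) = 1/(1/500 + 1/20) = 19.23 Ω
R_th = 19.23 Ω
I_n = V_th/R_th = 0.1923/19.23 = 0.01 A, and R_n = R_th = 19.23 Ω

Final answer: I_n = 0.01 A, R_n = 19.23 Ω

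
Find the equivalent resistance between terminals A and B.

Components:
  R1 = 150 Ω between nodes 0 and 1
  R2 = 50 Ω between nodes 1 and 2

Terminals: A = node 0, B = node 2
Reduce the network between node 0 (A) and node 2 (B) by series/parallel combination:
  Rs1 = R1 + R2 (series, joined only at node 1) = 150 + 50 = 200 Ω
R_eq = 200 Ω

Final answer: 200 Ω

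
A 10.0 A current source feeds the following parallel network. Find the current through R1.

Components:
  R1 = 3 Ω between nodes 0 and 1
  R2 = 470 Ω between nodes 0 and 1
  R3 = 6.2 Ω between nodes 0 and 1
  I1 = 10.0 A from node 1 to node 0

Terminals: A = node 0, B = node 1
All resistors sit directly between nodes 0 and 1, so they are in parallel and share one voltage V; the full source current 10 A splits among them.
1/R_par = 1/3 + 1/470 + 1/6.2 = 0.4968 S  =>  R_par = 2.013 Ω
V = I × R_par = 10 × 2.013 = 20.13 V
I_R1 = V/R1 = 20.13/3 = 6.71 A

Final answer: 6.71 A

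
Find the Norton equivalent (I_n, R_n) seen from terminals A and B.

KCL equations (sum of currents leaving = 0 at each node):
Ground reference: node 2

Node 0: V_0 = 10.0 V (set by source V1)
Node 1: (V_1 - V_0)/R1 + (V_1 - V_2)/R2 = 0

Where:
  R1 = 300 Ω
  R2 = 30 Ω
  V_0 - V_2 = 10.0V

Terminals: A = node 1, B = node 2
Find the Thévenin equivalent first; then I_n = V_th/R_th and R_n = R_th.
Step 1 — V_th is the open-circuit voltage V_A - V_B (nothing connected across the terminals).
Nodal analysis, taking node 2 as the 0 V reference.
Source V1 fixes V_0 = 10 V.
KCL at each unknown node (sum of currents leaving = 0; resistances in Ω):
  Node 1: (V_1 - 10)/300 + (V_1 - 0)/30 = 0
Collecting terms: 0.03667 × V_1 = 0.03333  =>  V_1 = 0.9091 V
V_th = V_1 - V_2 = 0.9091 - 0 = 0.9091 V
Step 2 — R_th: zero the source — replace V1 by a short circuit (node 2 merges into node 0) — and find the resistance seen between A (node 1) and B (node 0).
Reduce the network between node 1 (A) and node 0 (B) by series/parallel combination:
  Rp1 = R1 ‖ R2 (parallel, both between nodes 0 and 1) = 1/(1/300 + 1/30) = 27.27 Ω
R_th = 27.27 Ω
I_n = V_th/R_th = 0.9091/27.27 = 0.03333 A, and R_n = R_th = 27.27 Ω

Final answer: I_n = 0.03333 A, R_n = 27.27 Ω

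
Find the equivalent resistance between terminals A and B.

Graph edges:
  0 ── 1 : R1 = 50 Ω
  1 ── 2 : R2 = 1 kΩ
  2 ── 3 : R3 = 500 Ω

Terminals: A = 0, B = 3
Reduce the network between node 0 (A) and node 3 (B) by series/parallel combination:
  Rs1 = R1 + R2 (series, joined only at node 1) = 50 + 1000 = 1050 Ω
  Rs2 = R3 + Rs1 (series, joined only at node 2) = 500 + 1050 = 1550 Ω
R_eq = 1.55 kΩ

Final answer: 1.55 kΩ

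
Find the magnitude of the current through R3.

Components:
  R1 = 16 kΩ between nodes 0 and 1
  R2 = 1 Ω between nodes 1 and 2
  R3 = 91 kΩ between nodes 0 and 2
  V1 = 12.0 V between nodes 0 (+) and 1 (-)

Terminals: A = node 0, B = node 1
Nodal analysis, taking node 1 as the 0 V reference.
Source V1 fixes V_0 = 12 V.
KCL at each unknown node (sum of currents leaving = 0; resistances in Ω):
  Node 2: (V_2 - 0)/1 + (V_2 - 12)/91000 = 0
Collecting terms: 1 × V_2 = 0.0001319  =>  V_2 = 0.0001319 V
I_R3 = (V_0 - V_2)/R3 = (12 - 0.0001319)/91000 = 0.0001319 A
|I_R3| = 0.0001319 A

Final answer: |I_R3| = 0.0001319 A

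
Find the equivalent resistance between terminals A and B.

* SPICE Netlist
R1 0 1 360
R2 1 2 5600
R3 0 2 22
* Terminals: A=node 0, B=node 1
Reduce the network between node 0 (A) and node 1 (B) by series/parallel combination:
  Rs1 = R3 + R2 (series, joined only at node 2) = 22 + 5600 = 5622 Ω
  Rp1 = R1 ‖ Rs1 (parallel, both between nodes 0 and 1) = 1/(1/360 + 1/5622) = 338.3 Ω
R_eq = 338.3 Ω

Final answer: 338.3 Ω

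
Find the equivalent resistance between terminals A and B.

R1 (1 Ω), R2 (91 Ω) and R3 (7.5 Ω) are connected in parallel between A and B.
Reduce the network between node 0 (A) and node 1 (B) by series/parallel combination:
  Rp1 = R1 ‖ R2 ‖ R3 (parallel, all between nodes 0 and 1) = 1/(1/1 + 1/91 + 1/7.5) = 0.8739 Ω
R_eq = 0.8739 Ω

Final answer: 0.8739 Ω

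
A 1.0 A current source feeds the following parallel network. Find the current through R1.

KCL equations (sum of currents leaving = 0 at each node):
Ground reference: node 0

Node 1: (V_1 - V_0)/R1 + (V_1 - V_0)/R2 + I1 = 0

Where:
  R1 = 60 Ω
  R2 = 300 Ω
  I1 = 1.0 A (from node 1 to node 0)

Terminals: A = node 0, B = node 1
All resistors sit directly between nodes 0 and 1, so they are in parallel and share one voltage V; the full source current 1 A splits among them.
1/R_par = 1/60 + 1/300 = 0.02 S  =>  R_par = 50 Ω
V = I × R_par = 1 × 50 = 50 V
I_R1 = V/R1 = 50/60 = 0.8333 A

Final answer: 0.8333 A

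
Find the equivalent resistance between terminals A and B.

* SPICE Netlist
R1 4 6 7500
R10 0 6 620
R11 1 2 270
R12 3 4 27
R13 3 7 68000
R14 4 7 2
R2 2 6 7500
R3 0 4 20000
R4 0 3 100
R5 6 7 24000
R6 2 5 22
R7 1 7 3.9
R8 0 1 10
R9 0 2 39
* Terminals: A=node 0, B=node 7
The network is not a plain series/parallel combination. Inject a 1 A test current into terminal A (node 0) and return it from terminal B (node 7); then R_eq = V_A / (1 A).
Nodal analysis, taking node 7 as the 0 V reference.
Current source I_test pushes 1 A into node 0 and draws it out of node 7.
KCL at each unknown node (sum of currents leaving = 0; resistances in Ω):
  Node 0: (V_0 - V_4)/20000 + (V_0 - V_3)/100 + (V_0 - V_1)/10 + (V_0 - V_2)/39 + (V_0 - V_6)/620 - 1 = 0
  Node 1: (V_1 - V_0)/10 + (V_1 - 0)/3.9 + (V_1 - V_2)/270 = 0
  Node 2: (V_2 - V_0)/39 + (V_2 - V_1)/270 + (V_2 - V_6)/7500 + (V_2 - V_5)/22 = 0
  Node 3: (V_3 - V_0)/100 + (V_3 - V_4)/27 + (V_3 - 0)/68000 = 0
  Node 4: (V_4 - V_0)/20000 + (V_4 - V_3)/27 + (V_4 - V_6)/7500 + (V_4 - 0)/2 = 0
  Node 5: (V_5 - V_2)/22 = 0
  Node 6: (V_6 - V_0)/620 + (V_6 - V_2)/7500 + (V_6 - V_4)/7500 + (V_6 - 0)/24000 = 0
Collecting terms (coefficients in siemens):
  0.1373·V_0 - 0.1·V_1 - 0.02564·V_2 - 0.01·V_3 - 0.00005·V_4 - 0.001613·V_6 = 1
  0.3601·V_1 - 0.1·V_0 - 0.003704·V_2 = 0
  0.07493·V_2 - 0.02564·V_0 - 0.003704·V_1 - 0.04545·V_5 - 0.0001333·V_6 = 0
  0.04705·V_3 - 0.01·V_0 - 0.03704·V_4 = 0
  0.5372·V_4 - 0.00005·V_0 - 0.03704·V_3 - 0.0001333·V_6 = 0
  0.04545·V_5 - 0.04545·V_2 = 0
  0.001921·V_6 - 0.001613·V_0 - 0.0001333·V_2 - 0.0001333·V_4 = 0
Solving these 7 simultaneous equations (Gaussian elimination) gives:
  V_0 = 12.26 V, V_1 = 3.52 V, V_2 = 11.16 V, V_3 = 2.759 V
  V_4 = 0.1941 V, V_5 = 11.16 V, V_6 = 11.08 V
R_eq = V_0 / 1 A = 12.26 Ω

Final answer: 12.26 Ω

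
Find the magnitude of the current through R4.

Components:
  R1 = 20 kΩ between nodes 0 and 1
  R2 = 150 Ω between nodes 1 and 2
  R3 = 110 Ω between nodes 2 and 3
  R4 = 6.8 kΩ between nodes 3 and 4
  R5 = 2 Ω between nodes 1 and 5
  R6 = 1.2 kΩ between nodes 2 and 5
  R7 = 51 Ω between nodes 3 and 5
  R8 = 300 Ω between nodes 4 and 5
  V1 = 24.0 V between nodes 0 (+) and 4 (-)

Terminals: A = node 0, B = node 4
Nodal analysis, taking node 4 as the 0 V reference.
Source V1 fixes V_0 = 24 V.
KCL at each unknown node (sum of currents leaving = 0; resistances in Ω):
  Node 1: (V_1 - 24)/20000 + (V_1 - V_2)/150 + (V_1 - V_5)/2 = 0
  Node 2: (V_2 - V_1)/150 + (V_2 - V_3)/110 + (V_2 - V_5)/1200 = 0
  Node 3: (V_3 - V_2)/110 + (V_3 - 0)/6800 + (V_3 - V_5)/51 = 0
  Node 5: (V_5 - V_1)/2 + (V_5 - V_2)/1200 + (V_5 - V_3)/51 + (V_5 - 0)/300 = 0
Collecting terms (coefficients in siemens):
  0.5067·V_1 - 0.006667·V_2 - 0.5·V_5 = 0.0012
  0.01659·V_2 - 0.006667·V_1 - 0.009091·V_3 - 0.0008333·V_5 = 0
  0.02885·V_3 - 0.009091·V_2 - 0.01961·V_5 = 0
  0.5238·V_5 - 0.5·V_1 - 0.0008333·V_2 - 0.01961·V_3 = 0
Solving these 4 simultaneous equations (Gaussian elimination) gives:
  V_1 = 0.3423 V, V_2 = 0.3399 V, V_3 = 0.3382 V, V_5 = 0.3399 V
I_R4 = (V_3 - V_4)/R4 = (0.3382 - 0)/6800 = 0.00004974 A
|I_R4| = 0.00004974 A

Final answer: |I_R4| = 4.974e-05 A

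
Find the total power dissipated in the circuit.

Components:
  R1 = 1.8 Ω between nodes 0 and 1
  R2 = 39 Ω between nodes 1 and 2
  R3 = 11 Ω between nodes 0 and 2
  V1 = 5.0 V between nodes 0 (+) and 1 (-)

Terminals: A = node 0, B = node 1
Nodal analysis, taking node 1 as the 0 V reference.
Source V1 fixes V_0 = 5 V.
KCL at each unknown node (sum of currents leaving = 0; resistances in Ω):
  Node 2: (V_2 - 0)/39 + (V_2 - 5)/11 = 0
Collecting terms: 0.1166 × V_2 = 0.4545  =>  V_2 = 3.9 V
Power in each resistor, P = (ΔV)²/R:
  P_R1 = (5 - 0)²/1.8 = 13.89 W
  P_R2 = (0 - 3.9)²/39 = 0.39 W
  P_R3 = (5 - 3.9)²/11 = 0.11 W
P_total = P_R1 + P_R2 + P_R3 = 14.39 W

Final answer: 14.39 W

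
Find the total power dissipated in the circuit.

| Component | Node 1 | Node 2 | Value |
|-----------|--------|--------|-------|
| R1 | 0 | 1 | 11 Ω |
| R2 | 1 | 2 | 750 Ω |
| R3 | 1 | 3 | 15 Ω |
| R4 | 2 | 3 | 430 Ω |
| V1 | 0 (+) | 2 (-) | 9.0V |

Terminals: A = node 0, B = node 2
Nodal analysis, taking node 2 as the 0 V reference.
Source V1 fixes V_0 = 9 V.
KCL at each unknown node (sum of currents leaving = 0; resistances in Ω):
  Node 1: (V_1 - 9)/11 + (V_1 - 0)/750 + (V_1 - V_3)/15 = 0
  Node 3: (V_3 - V_1)/15 + (V_3 - 0)/430 = 0
Collecting terms (coefficients in siemens):
  0.1589·V_1 - 0.06667·V_3 = 0.8182
  0.06899·V_3 - 0.06667·V_1 = 0
Determinant D = (0.1589)(0.06899) - (-0.06667)(-0.06667) = 0.006519
V_1 = [(0.8182)(0.06899) - (-0.06667)(0)]/D = 8.659 V
V_3 = [(0.1589)(0) - (0.8182)(-0.06667)]/D = 8.367 V
Power in each resistor, P = (ΔV)²/R:
  P_R1 = (9 - 8.659)²/11 = 0.01057 W
  P_R2 = (8.659 - 0)²/750 = 0.09997 W
  P_R3 = (8.659 - 8.367)²/15 = 0.005679 W
  P_R4 = (0 - 8.367)²/430 = 0.1628 W
P_total = P_R1 + P_R2 + P_R3 + P_R4 = 0.279 W

Final answer: 0.279 W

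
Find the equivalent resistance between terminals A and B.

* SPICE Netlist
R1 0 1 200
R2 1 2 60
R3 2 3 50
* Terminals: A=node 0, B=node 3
Reduce the network between node 0 (A) and node 3 (B) by series/parallel combination:
  Rs1 = R1 + R2 (series, joined only at node 1) = 200 + 60 = 260 Ω
  Rs2 = R3 + Rs1 (series, joined only at node 2) = 50 + 260 = 310 Ω
R_eq = 310 Ω

Final answer: 310 Ω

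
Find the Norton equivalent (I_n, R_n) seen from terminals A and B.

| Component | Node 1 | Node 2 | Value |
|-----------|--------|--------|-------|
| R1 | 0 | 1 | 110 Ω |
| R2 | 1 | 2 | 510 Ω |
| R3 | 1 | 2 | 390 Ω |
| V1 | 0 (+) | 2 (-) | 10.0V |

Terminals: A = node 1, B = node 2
Find the Thévenin equivalent first; then I_n = V_th/R_th and R_n = R_th.
Step 1 — V_th is the open-circuit voltage V_A - V_B (nothing connected across the terminals).
Nodal analysis, taking node 2 as the 0 V reference.
Source V1 fixes V_0 = 10 V.
KCL at each unknown node (sum of currents leaving = 0; resistances in Ω):
  Node 1: (V_1 - 10)/110 + (V_1 - 0)/510 + (V_1 - 0)/390 = 0
Collecting terms: 0.01362 × V_1 = 0.09091  =>  V_1 = 6.677 V
V_th = V_1 - V_2 = 6.677 - 0 = 6.677 V
Step 2 — R_th: zero the source — replace V1 by a short circuit (node 2 merges into node 0) — and find the resistance seen between A (node 1) and B (node 0).
Reduce the network between node 1 (A) and node 0 (B) by series/parallel combination:
  Rp1 = R1 ‖ R2 ‖ R3 (parallel, all between nodes 0 and 1) = 1/(1/110 + 1/510 + 1/390) = 73.44 Ω
R_th = 73.44 Ω
I_n = V_th/R_th = 6.677/73.44 = 0.09091 A, and R_n = R_th = 73.44 Ω

Final answer: I_n = 0.09091 A, R_n = 73.44 Ω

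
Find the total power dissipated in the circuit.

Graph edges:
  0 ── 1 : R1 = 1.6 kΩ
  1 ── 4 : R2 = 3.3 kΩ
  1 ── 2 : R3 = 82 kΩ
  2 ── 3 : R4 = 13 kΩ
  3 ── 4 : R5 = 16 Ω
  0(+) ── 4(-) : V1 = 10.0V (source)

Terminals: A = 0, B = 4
Nodal analysis, taking node 4 as the 0 V reference.
Source V1 fixes V_0 = 10 V.
KCL at each unknown node (sum of currents leaving = 0; resistances in Ω):
  Node 1: (V_1 - 10)/1600 + (V_1 - 0)/3300 + (V_1 - V_2)/82000 = 0
  Node 2: (V_2 - V_1)/82000 + (V_2 - V_3)/13000 = 0
  Node 3: (V_3 - V_2)/13000 + (V_3 - 0)/16 = 0
Collecting terms (coefficients in siemens):
  0.0009402·V_1 - 0.0000122·V_2 = 0.00625
  0.00008912·V_2 - 0.0000122·V_1 - 0.00007692·V_3 = 0
  0.06258·V_3 - 0.00007692·V_2 = 0
Solving these 3 simultaneous equations (Gaussian elimination) gives:
  V_1 = 6.659 V, V_2 = 0.9122 V, V_3 = 0.001121 V
Power in each resistor, P = (ΔV)²/R:
  P_R1 = (10 - 6.659)²/1600 = 0.006976 W
  P_R2 = (6.659 - 0)²/3300 = 0.01344 W
  P_R3 = (6.659 - 0.9122)²/82000 = 0.0004028 W
  P_R4 = (0.9122 - 0.001121)²/13000 = 0.00006385 W
  P_R5 = (0.001121 - 0)²/16 = 0.00000007859 W
P_total = P_R1 + P_R2 + P_R3 + P_R4 + P_R5 = 0.02088 W

Final answer: 0.02088 W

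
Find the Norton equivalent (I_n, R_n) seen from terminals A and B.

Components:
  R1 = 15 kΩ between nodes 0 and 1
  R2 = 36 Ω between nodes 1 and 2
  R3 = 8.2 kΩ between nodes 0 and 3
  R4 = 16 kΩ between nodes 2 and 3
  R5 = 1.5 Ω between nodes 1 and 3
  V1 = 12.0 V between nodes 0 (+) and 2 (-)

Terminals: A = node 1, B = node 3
Find the Thévenin equivalent first; then I_n = V_th/R_th and R_n = R_th.
Step 1 — V_th is the open-circuit voltage V_A - V_B (nothing connected across the terminals).
Nodal analysis, taking node 2 as the 0 V reference.
Source V1 fixes V_0 = 12 V.
KCL at each unknown node (sum of currents leaving = 0; resistances in Ω):
  Node 1: (V_1 - 12)/15000 + (V_1 - 0)/36 + (V_1 - V_3)/1.5 = 0
  Node 3: (V_3 - 12)/8200 + (V_3 - 0)/16000 + (V_3 - V_1)/1.5 = 0
Collecting terms (coefficients in siemens):
  0.6945·V_1 - 0.6667·V_3 = 0.0008
  0.6669·V_3 - 0.6667·V_1 = 0.001463
Determinant D = (0.6945)(0.6669) - (-0.6667)(-0.6667) = 0.01869
V_1 = [(0.0008)(0.6669) - (-0.6667)(0.001463)]/D = 0.08074 V
V_3 = [(0.6945)(0.001463) - (0.0008)(-0.6667)]/D = 0.08291 V
V_th = V_1 - V_3 = 0.08074 - 0.08291 = -0.002172 V
Step 2 — R_th: zero the source — replace V1 by a short circuit (node 2 merges into node 0) — and find the resistance seen between A (node 1) and B (node 3).
Reduce the network between node 1 (A) and node 3 (B) by series/parallel combination:
  Rp1 = R1 ‖ R2 (parallel, both between nodes 0 and 1) = 1/(1/15000 + 1/36) = 35.91 Ω
  Rp2 = R3 ‖ R4 (parallel, both between nodes 0 and 3) = 1/(1/8200 + 1/16000) = 5421 Ω
  Rs1 = Rp1 + Rp2 (series, joined only at node 0) = 35.91 + 5421 = 5457 Ω
  Rp3 = R5 ‖ Rs1 (parallel, both between nodes 1 and 3) = 1/(1/1.5 + 1/5457) = 1.5 Ω
R_th = 1.5 Ω
I_n = V_th/R_th = -0.002172/1.5 = -0.001449 A, and R_n = R_th = 1.5 Ω

Final answer: I_n = -0.001449 A, R_n = 1.5 Ω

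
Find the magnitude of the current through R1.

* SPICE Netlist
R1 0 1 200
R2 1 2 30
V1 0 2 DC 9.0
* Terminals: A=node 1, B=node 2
Nodal analysis, taking node 2 as the 0 V reference.
Source V1 fixes V_0 = 9 V.
KCL at each unknown node (sum of currents leaving = 0; resistances in Ω):
  Node 1: (V_1 - 9)/200 + (V_1 - 0)/30 = 0
Collecting terms: 0.03833 × V_1 = 0.045  =>  V_1 = 1.174 V
I_R1 = (V_0 - V_1)/R1 = (9 - 1.174)/200 = 0.03913 A
|I_R1| = 0.03913 A

Final answer: |I_R1| = 0.03913 A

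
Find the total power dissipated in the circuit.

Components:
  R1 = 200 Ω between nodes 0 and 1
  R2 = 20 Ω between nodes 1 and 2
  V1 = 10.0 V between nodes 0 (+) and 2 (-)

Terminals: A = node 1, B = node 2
Nodal analysis, taking node 2 as the 0 V reference.
Source V1 fixes V_0 = 10 V.
KCL at each unknown node (sum of currents leaving = 0; resistances in Ω):
  Node 1: (V_1 - 10)/200 + (V_1 - 0)/20 = 0
Collecting terms: 0.055 × V_1 = 0.05  =>  V_1 = 0.9091 V
Power in each resistor, P = (ΔV)²/R:
  P_R1 = (10 - 0.9091)²/200 = 0.4132 W
  P_R2 = (0.9091 - 0)²/20 = 0.04132 W
P_total = P_R1 + P_R2 = 0.4545 W

Final answer: 0.4545 W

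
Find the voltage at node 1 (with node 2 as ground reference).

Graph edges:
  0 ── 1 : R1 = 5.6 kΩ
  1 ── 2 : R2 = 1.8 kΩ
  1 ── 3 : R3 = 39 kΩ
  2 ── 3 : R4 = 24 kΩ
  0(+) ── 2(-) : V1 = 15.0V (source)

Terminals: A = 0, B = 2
Nodal analysis, taking node 2 as the 0 V reference.
Source V1 fixes V_0 = 15 V.
KCL at each unknown node (sum of currents leaving = 0; resistances in Ω):
  Node 1: (V_1 - 15)/5600 + (V_1 - 0)/1800 + (V_1 - V_3)/39000 = 0
  Node 3: (V_3 - V_1)/39000 + (V_3 - 0)/24000 = 0
Collecting terms (coefficients in siemens):
  0.0007598·V_1 - 0.00002564·V_3 = 0.002679
  0.00006731·V_3 - 0.00002564·V_1 = 0
Determinant D = (0.0007598)(0.00006731) - (-0.00002564)(-0.00002564) = 0.00000005048
V_1 = [(0.002679)(0.00006731) - (-0.00002564)(0)]/D = 3.571 V
V_3 = [(0.0007598)(0) - (0.002679)(-0.00002564)]/D = 1.361 V
The requested potential is V_1 = 3.571 V.

Final answer: V_1 = 3.571 V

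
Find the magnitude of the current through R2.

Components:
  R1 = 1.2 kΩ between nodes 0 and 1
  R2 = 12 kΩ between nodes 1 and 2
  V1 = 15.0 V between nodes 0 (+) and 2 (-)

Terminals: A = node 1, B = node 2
Nodal analysis, taking node 2 as the 0 V reference.
Source V1 fixes V_0 = 15 V.
KCL at each unknown node (sum of currents leaving = 0; resistances in Ω):
  Node 1: (V_1 - 15)/1200 + (V_1 - 0)/12000 = 0
Collecting terms: 0.0009167 × V_1 = 0.0125  =>  V_1 = 13.64 V
I_R2 = (V_1 - V_2)/R2 = (13.64 - 0)/12000 = 0.001136 A
|I_R2| = 0.001136 A

Final answer: |I_R2| = 0.001136 A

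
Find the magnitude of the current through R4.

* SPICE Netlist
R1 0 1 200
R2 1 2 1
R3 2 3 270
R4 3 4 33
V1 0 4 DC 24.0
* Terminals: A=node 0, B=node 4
Nodal analysis, taking node 4 as the 0 V reference.
Source V1 fixes V_0 = 24 V.
KCL at each unknown node (sum of currents leaving = 0; resistances in Ω):
  Node 1: (V_1 - 24)/200 + (V_1 - V_2)/1 = 0
  Node 2: (V_2 - V_1)/1 + (V_2 - V_3)/270 = 0
  Node 3: (V_3 - V_2)/270 + (V_3 - 0)/33 = 0
Collecting terms (coefficients in siemens):
  1.005·V_1 - 1·V_2 = 0.12
  1.004·V_2 - 1·V_1 - 0.003704·V_3 = 0
  0.03401·V_3 - 0.003704·V_2 = 0
Solving these 3 simultaneous equations (Gaussian elimination) gives:
  V_1 = 14.48 V, V_2 = 14.43 V, V_3 = 1.571 V
I_R4 = (V_3 - V_4)/R4 = (1.571 - 0)/33 = 0.04762 A
|I_R4| = 0.04762 A

Final answer: |I_R4| = 0.04762 A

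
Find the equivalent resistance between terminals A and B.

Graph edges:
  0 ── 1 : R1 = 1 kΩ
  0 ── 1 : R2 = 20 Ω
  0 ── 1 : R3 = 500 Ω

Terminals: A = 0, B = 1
Reduce the network between node 0 (A) and node 1 (B) by series/parallel combination:
  Rp1 = R1 ‖ R2 ‖ R3 (parallel, all between nodes 0 and 1) = 1/(1/1000 + 1/20 + 1/500) = 18.87 Ω
R_eq = 18.87 Ω

Final answer: 18.87 Ω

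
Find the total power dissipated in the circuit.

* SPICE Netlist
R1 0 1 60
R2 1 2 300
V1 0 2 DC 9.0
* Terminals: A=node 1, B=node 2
Nodal analysis, taking node 2 as the 0 V reference.
Source V1 fixes V_0 = 9 V.
KCL at each unknown node (sum of currents leaving = 0; resistances in Ω):
  Node 1: (V_1 - 9)/60 + (V_1 - 0)/300 = 0
Collecting terms: 0.02 × V_1 = 0.15  =>  V_1 = 7.5 V
Power in each resistor, P = (ΔV)²/R:
  P_R1 = (9 - 7.5)²/60 = 0.0375 W
  P_R2 = (7.5 - 0)²/300 = 0.1875 W
P_total = P_R1 + P_R2 = 0.225 W

Final answer: 0.225 W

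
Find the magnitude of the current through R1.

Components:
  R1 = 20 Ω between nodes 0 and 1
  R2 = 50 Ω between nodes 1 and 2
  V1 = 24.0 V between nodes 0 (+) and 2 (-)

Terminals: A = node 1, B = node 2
Nodal analysis, taking node 2 as the 0 V reference.
Source V1 fixes V_0 = 24 V.
KCL at each unknown node (sum of currents leaving = 0; resistances in Ω):
  Node 1: (V_1 - 24)/20 + (V_1 - 0)/50 = 0
Collecting terms: 0.07 × V_1 = 1.2  =>  V_1 = 17.14 V
I_R1 = (V_0 - V_1)/R1 = (24 - 17.14)/20 = 0.3429 A
|I_R1| = 0.3429 A

Final answer: |I_R1| = 0.3429 A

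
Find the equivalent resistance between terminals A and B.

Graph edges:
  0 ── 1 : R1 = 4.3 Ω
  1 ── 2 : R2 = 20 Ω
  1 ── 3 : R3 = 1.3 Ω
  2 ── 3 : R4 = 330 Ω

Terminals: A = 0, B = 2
Reduce the network between node 0 (A) and node 2 (B) by series/parallel combination:
  Rs1 = R3 + R4 (series, joined only at node 3) = 1.3 + 330 = 331.3 Ω
  Rp1 = R2 ‖ Rs1 (parallel, both between nodes 1 and 2) = 1/(1/20 + 1/331.3) = 18.86 Ω
  Rs2 = R1 + Rp1 (series, joined only at node 1) = 4.3 + 18.86 = 23.16 Ω
R_eq = 23.16 Ω

Final answer: 23.16 Ω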